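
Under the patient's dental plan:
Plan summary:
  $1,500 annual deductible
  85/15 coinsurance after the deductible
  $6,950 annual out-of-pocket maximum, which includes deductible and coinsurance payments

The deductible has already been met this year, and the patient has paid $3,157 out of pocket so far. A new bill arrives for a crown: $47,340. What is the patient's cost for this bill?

The deductible is already satisfied, so the full bill goes to coinsurance.
Patient's 15% share of $47,340 is $7,101.
Adding $7,101 to the $3,157 already spent would give $10,258, which exceeds the $6,950 cap; the patient pays just $6,950 − $3,157 = $3,793.

$3,793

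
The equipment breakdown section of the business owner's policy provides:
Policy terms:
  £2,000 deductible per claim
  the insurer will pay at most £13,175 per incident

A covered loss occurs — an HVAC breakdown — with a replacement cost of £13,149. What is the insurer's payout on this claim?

£11,149

Subtract the deductible: £13,149 − £2,000 = £11,149.
£11,149 ≤ £13,175, so the limit doesn't bind; insurer pays £11,149.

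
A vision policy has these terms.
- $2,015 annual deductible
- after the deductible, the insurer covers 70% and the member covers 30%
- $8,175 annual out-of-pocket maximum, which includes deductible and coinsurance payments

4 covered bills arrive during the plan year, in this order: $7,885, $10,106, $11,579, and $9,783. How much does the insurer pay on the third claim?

$10,211.80

Claim 1 ($7,885): $2,015 finishes the deductible; $5,870 goes to coinsurance; member's 30% is $1,761. Member pays $3,776; OOP now $3,776. Plan pays $7,885 − $3,776 = $4,109.
Claim 2 ($10,106): deductible already satisfied, so member's share is 30% × $10,106 = $3,031.80. Member pays $3,031.80; OOP now $6,807.80. Insurer: $10,106 − $3,031.80 = $7,074.20.
Claim 3 ($11,579): deductible already satisfied, so member's share is 30% × $11,579 = $3,473.70. OOP would hit $10,281.50 > $8,175, so the cap limits the member to $8,175 − $6,807.80 = $1,367.20. Plan pays $11,579 − $1,367.20 = $10,211.80.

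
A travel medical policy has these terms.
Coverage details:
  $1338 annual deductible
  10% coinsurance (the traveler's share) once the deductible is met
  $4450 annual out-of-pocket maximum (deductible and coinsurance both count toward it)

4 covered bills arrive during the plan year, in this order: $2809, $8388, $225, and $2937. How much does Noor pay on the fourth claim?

Claim 1 — $2809: $1338 finishes the deductible; $1471 goes to coinsurance; 10% of $1471 = $147.10. Traveler pays $1485.10; OOP now $1485.10.
Claim 2 — $8388: deductible met; 10% of $8388 = $838.80. Traveler owes $838.80 (running OOP $2323.90).
Claim 3 — $225: deductible met; 10% of $225 = $22.50. Traveler pays $22.50; OOP now $2346.40.
Claim 4 — $2937: deductible already satisfied, so traveler's share is 10% × $2937 = $293.70. Cost to traveler: $293.70. OOP to date $2640.10.

$293.70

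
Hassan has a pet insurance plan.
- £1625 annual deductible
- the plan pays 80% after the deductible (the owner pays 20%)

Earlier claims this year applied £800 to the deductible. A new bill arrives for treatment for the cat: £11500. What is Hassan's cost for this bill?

Remaining deductible: £1625 − £800 = £825.
That leaves £11500 − £825 = £10675 for coinsurance.
Coinsurance: £10675 × 20% = £2135.
So the owner owes £825 + £2135 = £2960.

£2960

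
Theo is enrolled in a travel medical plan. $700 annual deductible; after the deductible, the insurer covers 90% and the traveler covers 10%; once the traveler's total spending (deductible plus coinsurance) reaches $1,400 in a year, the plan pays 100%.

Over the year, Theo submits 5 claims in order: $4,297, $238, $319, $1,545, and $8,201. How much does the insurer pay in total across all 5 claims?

$13,200

#1 ($4,297): deductible takes $700, $3,597 remains; traveler's 10% is $359.70. Cost to traveler: $1,059.70. OOP to date $1,059.70. Plan pays $4,297 − $1,059.70 = $3,237.30.
#2 ($238): deductible met; 10% of $238 = $23.80. Traveler pays $23.80; OOP now $1,083.50. Plan pays $238 − $23.80 = $214.20.
#3 ($319): deductible met; 10% of $319 = $31.90. Cost to traveler: $31.90. OOP to date $1,115.40. Plan pays $319 − $31.90 = $287.10.
#4 ($1,545): deductible met; 10% of $1,545 = $154.50. Traveler owes $154.50 (running OOP $1,269.90). Insurer: $1,545 − $154.50 = $1,390.50.
#5 ($8,201): 10% coinsurance on $8,201 = $820.10. Adding that to $1,269.90 gives $2,090, past the $1,400 cap; traveler pays only $1,400 − $1,269.90 = $130.10. Plan pays $8,201 − $130.10 = $8,070.90.
Insurer total: $3,237.30 + $214.20 + $287.10 + $1,390.50 + $8,070.90 = $13,200.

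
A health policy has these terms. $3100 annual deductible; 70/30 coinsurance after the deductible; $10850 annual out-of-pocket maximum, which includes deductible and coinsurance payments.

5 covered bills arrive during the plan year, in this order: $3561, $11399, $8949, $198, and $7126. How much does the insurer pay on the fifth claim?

Claim 1 ($3561): deductible takes $3100, $461 remains; 30% of $461 = $138.30. Patient pays $3238.30; OOP now $3238.30. Plan pays $3561 − $3238.30 = $322.70.
Claim 2 ($11399): 30% coinsurance on $11399 = $3419.70. Patient owes $3419.70 (running OOP $6658). Plan pays $11399 − $3419.70 = $7979.30.
Claim 3 ($8949): deductible met; 30% of $8949 = $2684.70. Patient pays $2684.70; OOP now $9342.70. Insurer: $8949 − $2684.70 = $6264.30.
Claim 4 ($198): deductible met; 30% of $198 = $59.40. Patient owes $59.40 (running OOP $9402.10). Insurer: $198 − $59.40 = $138.60.
Claim 5 ($7126): deductible met; 30% of $7126 = $2137.80. Adding that to $9402.10 gives $11539.90, past the $10850 cap; patient pays only $10850 − $9402.10 = $1447.90. Plan pays $7126 − $1447.90 = $5678.10.

$5678.10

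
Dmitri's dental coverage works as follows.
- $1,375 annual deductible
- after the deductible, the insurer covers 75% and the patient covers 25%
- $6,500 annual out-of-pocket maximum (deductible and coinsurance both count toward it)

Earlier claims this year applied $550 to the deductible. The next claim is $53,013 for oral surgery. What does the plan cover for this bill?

Deductible still to meet: $1,375 − $550 = $825.
That leaves $53,013 − $825 = $52,188 for coinsurance.
25% of $52,188 = $13,047 falls to the patient.
Patient responsibility before any cap: $825 + $13,047 = $13,872.
That would bring total out-of-pocket to $14,422, past the $6,500 cap. The patient is capped at $6,500 − $550 = $5,950 on this claim.
Insurer pays the balance: $53,013 − $5,950 = $47,063.

$47,063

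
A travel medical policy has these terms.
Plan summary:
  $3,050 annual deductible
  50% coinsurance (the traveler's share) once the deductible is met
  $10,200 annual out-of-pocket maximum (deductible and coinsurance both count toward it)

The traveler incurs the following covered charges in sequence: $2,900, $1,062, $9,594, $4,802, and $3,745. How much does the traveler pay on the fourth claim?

Claim 1 — $2,900: fully absorbed by the deductible. Traveler pays $2,900; OOP now $2,900.
Claim 2 — $1,062: deductible takes $150, $912 remains; 50% of $912 = $456. Traveler pays $606; OOP now $3,506.
Claim 3 — $9,594: 50% coinsurance on $9,594 = $4,797. Traveler owes $4,797 (running OOP $8,303).
Claim 4 — $4,802: deductible met; 50% of $4,802 = $2,401. Adding that to $8,303 gives $10,704, past the $10,200 cap; traveler pays only $10,200 − $8,303 = $1,897.

$1,897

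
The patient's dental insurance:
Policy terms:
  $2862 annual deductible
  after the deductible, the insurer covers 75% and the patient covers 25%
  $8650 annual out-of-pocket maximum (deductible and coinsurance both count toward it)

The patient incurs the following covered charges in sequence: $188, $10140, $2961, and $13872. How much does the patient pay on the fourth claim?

$3181.25

Bill 1, $188: fully absorbed by the deductible. Patient owes $188 (running OOP $188).
Bill 2, $10140: $2674 finishes the deductible; $7466 goes to coinsurance; patient's 25% is $1866.50. Patient owes $4540.50 (running OOP $4728.50).
Bill 3, $2961: deductible met; 25% of $2961 = $740.25. Patient owes $740.25 (running OOP $5468.75).
Bill 4, $13872: 25% coinsurance on $13872 = $3468. That would push OOP to $8936.75, over the $8650 cap, so patient pays $8650 − $5468.75 = $3181.25.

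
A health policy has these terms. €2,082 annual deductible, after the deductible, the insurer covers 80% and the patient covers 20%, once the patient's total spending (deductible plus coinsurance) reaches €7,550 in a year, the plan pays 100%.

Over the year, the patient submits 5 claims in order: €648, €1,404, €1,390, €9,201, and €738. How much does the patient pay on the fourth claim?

Claim 1 (€648): entire amount goes to the deductible. Patient pays €648; OOP now €648.
Claim 2 (€1,404): all of it applies to the deductible. Cost to patient: €1,404. OOP to date €2,052.
Claim 3 (€1,390): €30 to deductible, leaving €1,360; 20% of €1,360 = €272. Cost to patient: €302. OOP to date €2,354.
Claim 4 (€9,201): deductible already satisfied, so patient's share is 20% × €9,201 = €1,840.20. Patient pays €1,840.20; OOP now €4,194.20.

€1,840.20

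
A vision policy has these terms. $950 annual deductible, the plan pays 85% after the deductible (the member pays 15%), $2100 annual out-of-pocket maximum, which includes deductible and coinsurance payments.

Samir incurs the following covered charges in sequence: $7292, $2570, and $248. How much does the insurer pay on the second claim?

Claim 1 ($7292): deductible takes $950, $6342 remains; coinsurance $6342 × 15% = $951.30. Member owes $1901.30 (running OOP $1901.30). Plan pays $7292 − $1901.30 = $5390.70.
Claim 2 ($2570): deductible met; 15% of $2570 = $385.50. Adding that to $1901.30 gives $2286.80, past the $2100 cap; member pays only $2100 − $1901.30 = $198.70. Insurer: $2570 − $198.70 = $2371.30.

$2371.30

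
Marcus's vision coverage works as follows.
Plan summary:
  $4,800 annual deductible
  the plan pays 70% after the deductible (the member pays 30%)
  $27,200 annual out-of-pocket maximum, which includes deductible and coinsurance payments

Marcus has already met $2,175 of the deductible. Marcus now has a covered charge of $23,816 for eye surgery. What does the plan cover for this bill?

Remaining deductible: $4,800 − $2,175 = $2,625.
The remaining $21,191 (= $23,816 − $2,625) moves to coinsurance.
30% of $21,191 = $6,357.30 falls to the member.
Member responsibility before any cap: $2,625 + $6,357.30 = $8,982.30.
Year-to-date out-of-pocket becomes $2,175 + $8,982.30 = $11,157.30, still under the $27,200 maximum, so no cap applies.
Insurer pays the balance: $23,816 − $8,982.30 = $14,833.70.

$14,833.70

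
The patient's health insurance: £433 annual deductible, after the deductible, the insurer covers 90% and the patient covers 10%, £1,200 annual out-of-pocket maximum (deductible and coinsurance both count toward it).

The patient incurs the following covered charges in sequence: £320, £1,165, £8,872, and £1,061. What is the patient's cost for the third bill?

Claim 1 — £320: fully absorbed by the deductible. Cost to patient: £320. OOP to date £320.
Claim 2 — £1,165: £113 to deductible, leaving £1,052; 10% of £1,052 = £105.20. Patient pays £218.20; OOP now £538.20.
Claim 3 — £8,872: deductible already satisfied, so patient's share is 10% × £8,872 = £887.20. That would push OOP to £1,425.40, over the £1,200 cap, so patient pays £1,200 − £538.20 = £661.80.

£661.80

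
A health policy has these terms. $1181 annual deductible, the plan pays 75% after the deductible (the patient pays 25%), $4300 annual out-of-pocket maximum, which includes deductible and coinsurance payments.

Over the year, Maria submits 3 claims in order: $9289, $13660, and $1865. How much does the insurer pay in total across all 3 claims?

#1 ($9289): deductible takes $1181, $8108 remains; coinsurance $8108 × 25% = $2027. Patient pays $3208; OOP now $3208. Plan pays $9289 − $3208 = $6081.
#2 ($13660): deductible already satisfied, so patient's share is 25% × $13660 = $3415. That would push OOP to $6623, over the $4300 cap, so patient pays $4300 − $3208 = $1092. Insurer: $13660 − $1092 = $12568.
#3 ($1865): deductible already satisfied, so patient's share is 25% × $1865 = $466.25. That would push OOP to $4766.25, over the $4300 cap, so patient pays $4300 − $4300 = $0. Insurer: $1865 − $0 = $1865.
Insurer total = bills − patient's total = $24814 − $4300 = $20514.

$20514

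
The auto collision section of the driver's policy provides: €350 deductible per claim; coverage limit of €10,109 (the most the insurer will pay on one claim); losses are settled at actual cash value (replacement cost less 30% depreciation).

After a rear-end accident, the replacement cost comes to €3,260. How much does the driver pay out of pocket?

€1,328

Depreciate 30%: the covered value is €3,260 × 0.7 = €2,282.
After the deductible, €2,282 − €350 = €1,932 remains.
That's under the €10,109 cap, so the insurer reimburses the full €1,932.
Driver's share is the uncovered remainder: €3,260 − €1,932 = €1,328.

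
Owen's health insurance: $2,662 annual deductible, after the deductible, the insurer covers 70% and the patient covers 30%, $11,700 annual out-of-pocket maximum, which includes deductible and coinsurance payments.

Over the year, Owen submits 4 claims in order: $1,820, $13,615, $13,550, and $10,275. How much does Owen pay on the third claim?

$4,065

Claim 1 — $1,820: all of it applies to the deductible. Cost to patient: $1,820. OOP to date $1,820.
Claim 2 — $13,615: $842 finishes the deductible; $12,773 goes to coinsurance; 30% of $12,773 = $3,831.90. Patient owes $4,673.90 (running OOP $6,493.90).
Claim 3 — $13,550: 30% coinsurance on $13,550 = $4,065. Cost to patient: $4,065. OOP to date $10,558.90.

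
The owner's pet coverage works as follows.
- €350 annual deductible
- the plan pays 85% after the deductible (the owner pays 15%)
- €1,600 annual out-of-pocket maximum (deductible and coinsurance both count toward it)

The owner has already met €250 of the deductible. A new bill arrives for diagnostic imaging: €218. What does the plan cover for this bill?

€250 of the €350 deductible is already met, leaving €100.
After the €100 deductible portion, €218 − €100 = €118 is subject to coinsurance.
Coinsurance: €118 × 15% = €17.70.
So the owner owes €100 + €17.70 = €117.70 before any cap.
Cumulative spending €250 + €117.70 = €367.70 stays under the €1,600 maximum.
The insurer covers the remainder: €218 − €117.70 = €100.30.

€100.30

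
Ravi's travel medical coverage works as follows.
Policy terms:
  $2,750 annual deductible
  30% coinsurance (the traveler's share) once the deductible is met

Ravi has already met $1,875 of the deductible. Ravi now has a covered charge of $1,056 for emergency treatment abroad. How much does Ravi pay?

$1,875 of the $2,750 deductible is already met, leaving $875.
After the $875 deductible portion, $1,056 − $875 = $181 is subject to coinsurance.
Coinsurance: $181 × 30% = $54.30.
Traveler responsibility: $875 + $54.30 = $929.30.

$929.30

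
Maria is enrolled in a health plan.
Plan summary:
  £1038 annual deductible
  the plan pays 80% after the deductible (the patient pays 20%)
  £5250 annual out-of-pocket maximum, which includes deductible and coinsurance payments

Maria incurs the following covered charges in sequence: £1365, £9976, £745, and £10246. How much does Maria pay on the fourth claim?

Claim 1 (£1365): £1038 to deductible, leaving £327; coinsurance £327 × 20% = £65.40. Cost to patient: £1103.40. OOP to date £1103.40.
Claim 2 (£9976): deductible met; 20% of £9976 = £1995.20. Patient owes £1995.20 (running OOP £3098.60).
Claim 3 (£745): deductible met; 20% of £745 = £149. Patient pays £149; OOP now £3247.60.
Claim 4 (£10246): deductible already satisfied, so patient's share is 20% × £10246 = £2049.20. OOP would hit £5296.80 > £5250, so the cap limits the patient to £5250 − £3247.60 = £2002.40.

£2002.40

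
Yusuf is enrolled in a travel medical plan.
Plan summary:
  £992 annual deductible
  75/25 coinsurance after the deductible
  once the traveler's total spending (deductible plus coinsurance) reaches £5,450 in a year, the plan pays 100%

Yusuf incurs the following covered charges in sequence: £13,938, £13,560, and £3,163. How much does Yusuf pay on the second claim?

Claim 1 (£13,938): deductible takes £992, £12,946 remains; coinsurance £12,946 × 25% = £3,236.50. Cost to traveler: £4,228.50. OOP to date £4,228.50.
Claim 2 (£13,560): 25% coinsurance on £13,560 = £3,390. OOP would hit £7,618.50 > £5,450, so the cap limits the traveler to £5,450 − £4,228.50 = £1,221.50.

£1,221.50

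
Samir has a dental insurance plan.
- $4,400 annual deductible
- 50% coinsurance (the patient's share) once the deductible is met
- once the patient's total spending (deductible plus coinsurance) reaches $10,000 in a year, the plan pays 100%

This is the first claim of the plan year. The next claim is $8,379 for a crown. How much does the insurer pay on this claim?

Deductible not yet touched, so the first $4,400 of the bill goes to the deductible.
After the $4,400 deductible portion, $8,379 − $4,400 = $3,979 is subject to coinsurance.
Patient's 50% share of $3,979 is $1,989.50.
So the patient owes $4,400 + $1,989.50 = $6,389.50 before any cap.
Total out-of-pocket so far would be $0 + $6,389.50 = $6,389.50, below the $10,000 cap — no reduction.
Insurer pays the balance: $8,379 − $6,389.50 = $1,989.50.

$1,989.50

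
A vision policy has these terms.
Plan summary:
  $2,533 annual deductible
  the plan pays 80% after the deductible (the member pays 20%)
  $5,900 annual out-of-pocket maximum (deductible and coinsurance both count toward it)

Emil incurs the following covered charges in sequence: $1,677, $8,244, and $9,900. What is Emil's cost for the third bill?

Bill 1, $1,677: all of it applies to the deductible. Member owes $1,677 (running OOP $1,677).
Bill 2, $8,244: $856 to deductible, leaving $7,388; 20% of $7,388 = $1,477.60. Cost to member: $2,333.60. OOP to date $4,010.60.
Bill 3, $9,900: deductible met; 20% of $9,900 = $1,980. Adding that to $4,010.60 gives $5,990.60, past the $5,900 cap; member pays only $5,900 − $4,010.60 = $1,889.40.

$1,889.40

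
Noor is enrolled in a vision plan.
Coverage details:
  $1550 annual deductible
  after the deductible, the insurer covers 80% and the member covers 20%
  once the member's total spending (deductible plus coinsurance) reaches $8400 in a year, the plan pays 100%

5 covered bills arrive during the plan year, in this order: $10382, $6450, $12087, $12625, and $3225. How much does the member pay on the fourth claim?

Claim 1 ($10382): deductible takes $1550, $8832 remains; member's 20% is $1766.40. Member pays $3316.40; OOP now $3316.40.
Claim 2 ($6450): deductible already satisfied, so member's share is 20% × $6450 = $1290. Cost to member: $1290. OOP to date $4606.40.
Claim 3 ($12087): deductible already satisfied, so member's share is 20% × $12087 = $2417.40. Member pays $2417.40; OOP now $7023.80.
Claim 4 ($12625): deductible met; 20% of $12625 = $2525. OOP would hit $9548.80 > $8400, so the cap limits the member to $8400 − $7023.80 = $1376.20.

$1376.20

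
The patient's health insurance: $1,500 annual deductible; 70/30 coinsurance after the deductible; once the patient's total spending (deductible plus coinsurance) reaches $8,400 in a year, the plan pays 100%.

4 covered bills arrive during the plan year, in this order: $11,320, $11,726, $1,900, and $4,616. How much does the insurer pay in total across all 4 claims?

$21,162

Bill 1, $11,320: deductible takes $1,500, $9,820 remains; 30% of $9,820 = $2,946. Patient pays $4,446; OOP now $4,446. Insurer: $11,320 − $4,446 = $6,874.
Bill 2, $11,726: deductible met; 30% of $11,726 = $3,517.80. Cost to patient: $3,517.80. OOP to date $7,963.80. Plan pays $11,726 − $3,517.80 = $8,208.20.
Bill 3, $1,900: 30% coinsurance on $1,900 = $570. That would push OOP to $8,533.80, over the $8,400 cap, so patient pays $8,400 − $7,963.80 = $436.20. Insurer: $1,900 − $436.20 = $1,463.80.
Bill 4, $4,616: deductible met; 30% of $4,616 = $1,384.80. OOP would hit $9,784.80 > $8,400, so the cap limits the patient to $8,400 − $8,400 = $0. Insurer: $4,616 − $0 = $4,616.
Insurer total = bills − patient's total = $29,562 − $8,400 = $21,162.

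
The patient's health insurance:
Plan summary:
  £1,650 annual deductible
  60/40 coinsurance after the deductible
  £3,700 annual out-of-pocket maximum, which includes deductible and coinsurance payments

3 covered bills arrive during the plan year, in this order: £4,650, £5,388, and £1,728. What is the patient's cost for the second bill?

#1 (£4,650): deductible takes £1,650, £3,000 remains; patient's 40% is £1,200. Patient pays £2,850; OOP now £2,850.
#2 (£5,388): 40% coinsurance on £5,388 = £2,155.20. That would push OOP to £5,005.20, over the £3,700 cap, so patient pays £3,700 − £2,850 = £850.

£850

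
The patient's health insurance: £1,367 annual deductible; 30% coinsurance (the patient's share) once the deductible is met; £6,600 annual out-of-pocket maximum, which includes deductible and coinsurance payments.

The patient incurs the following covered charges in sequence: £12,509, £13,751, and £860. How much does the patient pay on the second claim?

£1,890.40

Claim 1 — £12,509: £1,367 to deductible, leaving £11,142; coinsurance £11,142 × 30% = £3,342.60. Cost to patient: £4,709.60. OOP to date £4,709.60.
Claim 2 — £13,751: deductible already satisfied, so patient's share is 30% × £13,751 = £4,125.30. Adding that to £4,709.60 gives £8,834.90, past the £6,600 cap; patient pays only £6,600 − £4,709.60 = £1,890.40.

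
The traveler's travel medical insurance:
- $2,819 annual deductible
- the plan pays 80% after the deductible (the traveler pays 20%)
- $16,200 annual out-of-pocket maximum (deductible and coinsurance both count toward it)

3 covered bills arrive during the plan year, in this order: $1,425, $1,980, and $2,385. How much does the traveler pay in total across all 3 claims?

$3,413.20

Claim 1 ($1,425): fully absorbed by the deductible. Traveler owes $1,425 (running OOP $1,425).
Claim 2 ($1,980): deductible takes $1,394, $586 remains; traveler's 20% is $117.20. Traveler pays $1,511.20; OOP now $2,936.20.
Claim 3 ($2,385): deductible met; 20% of $2,385 = $477. Cost to traveler: $477. OOP to date $3,413.20.
Summing the traveler's payments: $1,425 + $1,511.20 + $477 = $3,413.20.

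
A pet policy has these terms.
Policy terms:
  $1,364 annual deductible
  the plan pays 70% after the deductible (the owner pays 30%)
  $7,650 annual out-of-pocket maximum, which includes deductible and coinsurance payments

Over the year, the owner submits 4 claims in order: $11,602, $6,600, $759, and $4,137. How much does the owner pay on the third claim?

#1 ($11,602): deductible takes $1,364, $10,238 remains; owner's 30% is $3,071.40. Cost to owner: $4,435.40. OOP to date $4,435.40.
#2 ($6,600): 30% coinsurance on $6,600 = $1,980. Owner owes $1,980 (running OOP $6,415.40).
#3 ($759): 30% coinsurance on $759 = $227.70. Cost to owner: $227.70. OOP to date $6,643.10.

$227.70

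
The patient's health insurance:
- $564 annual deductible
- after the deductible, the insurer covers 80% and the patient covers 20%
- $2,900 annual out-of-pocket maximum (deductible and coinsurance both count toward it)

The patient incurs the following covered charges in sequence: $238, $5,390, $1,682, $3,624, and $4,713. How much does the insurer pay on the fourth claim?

$2,899.20

Claim 1 — $238: fully absorbed by the deductible. Patient owes $238 (running OOP $238). Insurer: $238 − $238 = $0.
Claim 2 — $5,390: $326 finishes the deductible; $5,064 goes to coinsurance; patient's 20% is $1,012.80. Patient owes $1,338.80 (running OOP $1,576.80). Insurer: $5,390 − $1,338.80 = $4,051.20.
Claim 3 — $1,682: deductible met; 20% of $1,682 = $336.40. Patient pays $336.40; OOP now $1,913.20. Insurer: $1,682 − $336.40 = $1,345.60.
Claim 4 — $3,624: deductible already satisfied, so patient's share is 20% × $3,624 = $724.80. Cost to patient: $724.80. OOP to date $2,638. Insurer: $3,624 − $724.80 = $2,899.20.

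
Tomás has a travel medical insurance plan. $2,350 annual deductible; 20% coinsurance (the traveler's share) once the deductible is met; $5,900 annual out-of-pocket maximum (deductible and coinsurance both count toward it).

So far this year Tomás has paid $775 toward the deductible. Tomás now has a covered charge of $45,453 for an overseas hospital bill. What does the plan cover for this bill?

Remaining deductible: $2,350 − $775 = $1,575.
The remaining $43,878 (= $45,453 − $1,575) moves to coinsurance.
Coinsurance: $43,878 × 20% = $8,775.60.
So the traveler owes $1,575 + $8,775.60 = $10,350.60 before any cap.
Adding $10,350.60 to the $775 already spent would give $11,125.60, which exceeds the $5,900 cap; the traveler pays just $5,900 − $775 = $5,125.
The insurer covers the remainder: $45,453 − $5,125 = $40,328.

$40,328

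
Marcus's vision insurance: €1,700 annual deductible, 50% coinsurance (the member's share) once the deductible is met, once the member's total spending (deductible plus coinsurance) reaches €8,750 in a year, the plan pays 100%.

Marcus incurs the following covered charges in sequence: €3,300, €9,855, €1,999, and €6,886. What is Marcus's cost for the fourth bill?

Bill 1, €3,300: deductible takes €1,700, €1,600 remains; 50% of €1,600 = €800. Member pays €2,500; OOP now €2,500.
Bill 2, €9,855: deductible met; 50% of €9,855 = €4,927.50. Cost to member: €4,927.50. OOP to date €7,427.50.
Bill 3, €1,999: 50% coinsurance on €1,999 = €999.50. Member pays €999.50; OOP now €8,427.
Bill 4, €6,886: 50% coinsurance on €6,886 = €3,443. OOP would hit €11,870 > €8,750, so the cap limits the member to €8,750 − €8,427 = €323.

€323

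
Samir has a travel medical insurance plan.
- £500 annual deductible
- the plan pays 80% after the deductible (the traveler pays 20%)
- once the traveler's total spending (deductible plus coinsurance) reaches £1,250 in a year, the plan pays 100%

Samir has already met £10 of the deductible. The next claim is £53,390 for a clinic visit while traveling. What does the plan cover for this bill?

£52,150

Remaining deductible: £500 − £10 = £490.
The remaining £52,900 (= £53,390 − £490) moves to coinsurance.
20% of £52,900 = £10,580 falls to the traveler.
That puts the traveler's cost at £490 + £10,580 = £11,070 before any cap.
Adding £11,070 to the £10 already spent would give £11,080, which exceeds the £1,250 cap; the traveler pays just £1,250 − £10 = £1,240.
Insurer pays the balance: £53,390 − £1,240 = £52,150.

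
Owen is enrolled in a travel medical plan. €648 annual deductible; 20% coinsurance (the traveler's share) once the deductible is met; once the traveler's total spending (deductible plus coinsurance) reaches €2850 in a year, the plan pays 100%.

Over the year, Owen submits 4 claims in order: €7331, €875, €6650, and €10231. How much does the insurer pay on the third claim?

€5959.60

#1 (€7331): deductible takes €648, €6683 remains; coinsurance €6683 × 20% = €1336.60. Traveler pays €1984.60; OOP now €1984.60. Plan pays €7331 − €1984.60 = €5346.40.
#2 (€875): deductible already satisfied, so traveler's share is 20% × €875 = €175. Traveler owes €175 (running OOP €2159.60). Plan pays €875 − €175 = €700.
#3 (€6650): 20% coinsurance on €6650 = €1330. That would push OOP to €3489.60, over the €2850 cap, so traveler pays €2850 − €2159.60 = €690.40. Insurer: €6650 − €690.40 = €5959.60.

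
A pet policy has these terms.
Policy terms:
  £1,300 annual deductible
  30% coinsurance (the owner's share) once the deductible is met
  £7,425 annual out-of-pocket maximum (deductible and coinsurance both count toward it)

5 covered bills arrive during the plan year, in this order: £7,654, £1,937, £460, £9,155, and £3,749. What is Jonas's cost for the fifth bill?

£753.20

Bill 1, £7,654: £1,300 to deductible, leaving £6,354; owner's 30% is £1,906.20. Owner owes £3,206.20 (running OOP £3,206.20).
Bill 2, £1,937: deductible met; 30% of £1,937 = £581.10. Cost to owner: £581.10. OOP to date £3,787.30.
Bill 3, £460: deductible already satisfied, so owner's share is 30% × £460 = £138. Owner owes £138 (running OOP £3,925.30).
Bill 4, £9,155: 30% coinsurance on £9,155 = £2,746.50. Owner owes £2,746.50 (running OOP £6,671.80).
Bill 5, £3,749: 30% coinsurance on £3,749 = £1,124.70. Adding that to £6,671.80 gives £7,796.50, past the £7,425 cap; owner pays only £7,425 − £6,671.80 = £753.20.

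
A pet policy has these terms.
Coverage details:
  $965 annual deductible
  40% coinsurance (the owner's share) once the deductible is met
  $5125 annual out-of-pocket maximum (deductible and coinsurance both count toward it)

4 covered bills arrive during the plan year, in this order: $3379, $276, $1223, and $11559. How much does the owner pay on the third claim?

$489.20

Claim 1 ($3379): deductible takes $965, $2414 remains; owner's 40% is $965.60. Cost to owner: $1930.60. OOP to date $1930.60.
Claim 2 ($276): 40% coinsurance on $276 = $110.40. Cost to owner: $110.40. OOP to date $2041.
Claim 3 ($1223): 40% coinsurance on $1223 = $489.20. Owner pays $489.20; OOP now $2530.20.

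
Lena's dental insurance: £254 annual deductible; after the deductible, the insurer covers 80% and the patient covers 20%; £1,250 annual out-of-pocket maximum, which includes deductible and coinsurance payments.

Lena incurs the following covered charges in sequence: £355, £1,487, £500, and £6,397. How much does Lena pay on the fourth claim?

£578.40

Claim 1 — £355: £254 finishes the deductible; £101 goes to coinsurance; patient's 20% is £20.20. Patient pays £274.20; OOP now £274.20.
Claim 2 — £1,487: 20% coinsurance on £1,487 = £297.40. Cost to patient: £297.40. OOP to date £571.60.
Claim 3 — £500: deductible met; 20% of £500 = £100. Patient pays £100; OOP now £671.60.
Claim 4 — £6,397: deductible met; 20% of £6,397 = £1,279.40. Adding that to £671.60 gives £1,951, past the £1,250 cap; patient pays only £1,250 − £671.60 = £578.40.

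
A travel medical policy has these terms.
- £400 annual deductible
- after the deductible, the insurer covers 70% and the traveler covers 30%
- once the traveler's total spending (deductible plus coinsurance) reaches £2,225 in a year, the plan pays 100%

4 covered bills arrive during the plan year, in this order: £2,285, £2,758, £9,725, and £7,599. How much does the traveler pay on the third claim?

£432.10

Claim 1 (£2,285): £400 to deductible, leaving £1,885; 30% of £1,885 = £565.50. Traveler pays £965.50; OOP now £965.50.
Claim 2 (£2,758): deductible met; 30% of £2,758 = £827.40. Traveler owes £827.40 (running OOP £1,792.90).
Claim 3 (£9,725): deductible met; 30% of £9,725 = £2,917.50. That would push OOP to £4,710.40, over the £2,225 cap, so traveler pays £2,225 − £1,792.90 = £432.10.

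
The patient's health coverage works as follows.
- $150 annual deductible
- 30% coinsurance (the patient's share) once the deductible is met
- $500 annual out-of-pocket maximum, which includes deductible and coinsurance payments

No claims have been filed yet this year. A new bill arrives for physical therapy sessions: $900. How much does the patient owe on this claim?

Deductible not yet touched, so the first $150 of the bill goes to the deductible.
The remaining $750 (= $900 − $150) moves to coinsurance.
Coinsurance: $750 × 30% = $225.
That puts the patient's cost at $150 + $225 = $375 before any cap.
Year-to-date out-of-pocket becomes $0 + $375 = $375, still under the $500 maximum, so no cap applies.

$375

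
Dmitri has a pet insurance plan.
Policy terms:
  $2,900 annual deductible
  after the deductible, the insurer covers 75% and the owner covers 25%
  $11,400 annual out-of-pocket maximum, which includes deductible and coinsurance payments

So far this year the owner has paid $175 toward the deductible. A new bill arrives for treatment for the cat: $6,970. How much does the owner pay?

$175 of the $2,900 deductible is already met, leaving $2,725.
That leaves $6,970 − $2,725 = $4,245 for coinsurance.
Coinsurance: $4,245 × 25% = $1,061.25.
That puts the owner's cost at $2,725 + $1,061.25 = $3,786.25 before any cap.
Year-to-date out-of-pocket becomes $175 + $3,786.25 = $3,961.25, still under the $11,400 maximum, so no cap applies.

$3,786.25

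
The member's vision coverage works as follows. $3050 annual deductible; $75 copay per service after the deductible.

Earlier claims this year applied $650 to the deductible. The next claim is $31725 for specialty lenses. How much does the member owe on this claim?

$2475

Deductible still to meet: $3050 − $650 = $2400.
After the $2400 deductible portion, $31725 − $2400 = $29325 is subject to the copay.
Copay on this service: $75.
So the member owes $2400 + $75 = $2475.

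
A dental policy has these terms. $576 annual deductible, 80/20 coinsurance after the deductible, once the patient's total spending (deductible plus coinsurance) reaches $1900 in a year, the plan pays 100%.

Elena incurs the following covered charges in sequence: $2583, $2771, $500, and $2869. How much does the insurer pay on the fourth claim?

$2600.60

Claim 1 ($2583): $576 to deductible, leaving $2007; patient's 20% is $401.40. Patient owes $977.40 (running OOP $977.40). Plan pays $2583 − $977.40 = $1605.60.
Claim 2 ($2771): deductible already satisfied, so patient's share is 20% × $2771 = $554.20. Patient owes $554.20 (running OOP $1531.60). Insurer: $2771 − $554.20 = $2216.80.
Claim 3 ($500): deductible met; 20% of $500 = $100. Cost to patient: $100. OOP to date $1631.60. Plan pays $500 − $100 = $400.
Claim 4 ($2869): 20% coinsurance on $2869 = $573.80. Adding that to $1631.60 gives $2205.40, past the $1900 cap; patient pays only $1900 − $1631.60 = $268.40. Insurer: $2869 − $268.40 = $2600.60.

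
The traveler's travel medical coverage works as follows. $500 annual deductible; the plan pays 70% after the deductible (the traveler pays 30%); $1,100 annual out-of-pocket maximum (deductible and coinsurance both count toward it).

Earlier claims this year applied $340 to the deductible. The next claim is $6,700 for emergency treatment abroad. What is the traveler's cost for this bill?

Remaining deductible: $500 − $340 = $160.
After the $160 deductible portion, $6,700 − $160 = $6,540 is subject to coinsurance.
Coinsurance: $6,540 × 30% = $1,962.
That puts the traveler's cost at $160 + $1,962 = $2,122 before any cap.
Adding $2,122 to the $340 already spent would give $2,462, which exceeds the $1,100 cap; the traveler pays just $1,100 − $340 = $760.

$760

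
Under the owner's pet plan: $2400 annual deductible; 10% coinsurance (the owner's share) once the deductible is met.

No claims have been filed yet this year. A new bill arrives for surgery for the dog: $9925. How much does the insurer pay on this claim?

$6772.50

Nothing has been paid toward the $2400 deductible, so the first $2400 of this charge is applied there.
That leaves $9925 − $2400 = $7525 for coinsurance.
Owner's 10% share of $7525 is $752.50.
That puts the owner's cost at $2400 + $752.50 = $3152.50.
The plan picks up $9925 − $3152.50 = $6772.50.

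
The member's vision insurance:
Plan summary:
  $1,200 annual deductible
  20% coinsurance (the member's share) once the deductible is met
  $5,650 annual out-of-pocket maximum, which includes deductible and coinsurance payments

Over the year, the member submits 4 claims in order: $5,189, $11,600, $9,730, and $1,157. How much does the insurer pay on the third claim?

$8,397.80

Claim 1 — $5,189: $1,200 to deductible, leaving $3,989; 20% of $3,989 = $797.80. Member pays $1,997.80; OOP now $1,997.80. Insurer: $5,189 − $1,997.80 = $3,191.20.
Claim 2 — $11,600: deductible met; 20% of $11,600 = $2,320. Member pays $2,320; OOP now $4,317.80. Plan pays $11,600 − $2,320 = $9,280.
Claim 3 — $9,730: 20% coinsurance on $9,730 = $1,946. Adding that to $4,317.80 gives $6,263.80, past the $5,650 cap; member pays only $5,650 − $4,317.80 = $1,332.20. Insurer: $9,730 − $1,332.20 = $8,397.80.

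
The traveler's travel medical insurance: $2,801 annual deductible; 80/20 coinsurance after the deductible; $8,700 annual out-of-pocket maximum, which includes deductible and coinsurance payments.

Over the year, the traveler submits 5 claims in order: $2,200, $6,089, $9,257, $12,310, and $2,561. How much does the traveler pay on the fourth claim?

$2,462

#1 ($2,200): fully absorbed by the deductible. Traveler pays $2,200; OOP now $2,200.
#2 ($6,089): $601 finishes the deductible; $5,488 goes to coinsurance; traveler's 20% is $1,097.60. Cost to traveler: $1,698.60. OOP to date $3,898.60.
#3 ($9,257): 20% coinsurance on $9,257 = $1,851.40. Cost to traveler: $1,851.40. OOP to date $5,750.
#4 ($12,310): 20% coinsurance on $12,310 = $2,462. Cost to traveler: $2,462. OOP to date $8,212.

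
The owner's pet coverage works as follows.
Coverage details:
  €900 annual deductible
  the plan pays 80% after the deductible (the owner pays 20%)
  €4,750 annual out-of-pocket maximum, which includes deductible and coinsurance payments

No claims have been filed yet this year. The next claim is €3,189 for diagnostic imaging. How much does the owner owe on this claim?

Deductible not yet touched, so the first €900 of the bill goes to the deductible.
The remaining €2,289 (= €3,189 − €900) moves to coinsurance.
Owner's 20% share of €2,289 is €457.80.
That puts the owner's cost at €900 + €457.80 = €1,357.80 before any cap.
Total out-of-pocket so far would be €0 + €1,357.80 = €1,357.80, below the €4,750 cap — no reduction.

€1,357.80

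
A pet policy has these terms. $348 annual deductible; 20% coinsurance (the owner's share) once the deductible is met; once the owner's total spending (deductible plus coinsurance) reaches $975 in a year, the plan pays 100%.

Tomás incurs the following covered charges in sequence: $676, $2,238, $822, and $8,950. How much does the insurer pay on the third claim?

#1 ($676): $348 to deductible, leaving $328; 20% of $328 = $65.60. Owner owes $413.60 (running OOP $413.60). Plan pays $676 − $413.60 = $262.40.
#2 ($2,238): deductible met; 20% of $2,238 = $447.60. Owner pays $447.60; OOP now $861.20. Insurer: $2,238 − $447.60 = $1,790.40.
#3 ($822): deductible already satisfied, so owner's share is 20% × $822 = $164.40. OOP would hit $1,025.60 > $975, so the cap limits the owner to $975 − $861.20 = $113.80. Insurer: $822 − $113.80 = $708.20.

$708.20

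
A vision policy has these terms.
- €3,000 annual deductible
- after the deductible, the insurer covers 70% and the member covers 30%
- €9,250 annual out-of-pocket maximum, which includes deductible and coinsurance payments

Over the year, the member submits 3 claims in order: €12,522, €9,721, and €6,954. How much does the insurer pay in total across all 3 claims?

€19,947

Bill 1, €12,522: €3,000 to deductible, leaving €9,522; 30% of €9,522 = €2,856.60. Cost to member: €5,856.60. OOP to date €5,856.60. Insurer: €12,522 − €5,856.60 = €6,665.40.
Bill 2, €9,721: deductible already satisfied, so member's share is 30% × €9,721 = €2,916.30. Member pays €2,916.30; OOP now €8,772.90. Plan pays €9,721 − €2,916.30 = €6,804.70.
Bill 3, €6,954: deductible already satisfied, so member's share is 30% × €6,954 = €2,086.20. That would push OOP to €10,859.10, over the €9,250 cap, so member pays €9,250 − €8,772.90 = €477.10. Insurer: €6,954 − €477.10 = €6,476.90.
Insurer total = bills − member's total = €29,197 − €9,250 = €19,947.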